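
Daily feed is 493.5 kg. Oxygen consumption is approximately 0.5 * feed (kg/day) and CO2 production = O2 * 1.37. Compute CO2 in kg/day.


O2 = 493.5 * 0.5 = 246.75
CO2 = 246.75 * 1.37 = 338.0475

338.0475 kg/day


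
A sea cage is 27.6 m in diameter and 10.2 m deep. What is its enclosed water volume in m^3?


r = d/2 = 27.6/2 = 13.8 m
Base area = pi*r^2 = pi*13.8^2 = 598.2849 m^2
Volume = 598.2849 * 10.2 = 6102.51 m^3

6102.51 m^3


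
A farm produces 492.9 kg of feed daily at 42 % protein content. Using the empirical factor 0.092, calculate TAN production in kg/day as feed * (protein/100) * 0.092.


Protein in feed = 492.9 * 42/100 = 207.018 kg/day
TAN = protein * 0.092 = 207.018 * 0.092 = 19.045656 kg/day

19.045656 kg/day


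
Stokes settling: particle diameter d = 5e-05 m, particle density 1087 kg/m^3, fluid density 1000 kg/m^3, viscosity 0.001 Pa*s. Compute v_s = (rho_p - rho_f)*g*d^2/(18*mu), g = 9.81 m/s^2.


Density difference: rho_p - rho_f = 1087 - 1000 = 87 kg/m^3
d^2 = (5e-05)^2 = 2.5e-09 m^2
Numerator = (rho_p - rho_f) * g * d^2 = 87 * 9.81 * 2.5e-09 = 2.133675e-06
Denominator = 18 * mu = 18 * 0.001 = 0.018
v_s = 2.133675e-06 / 0.018 = 1.18537e-04 m/s
Check: Re = rho_f * v_s * d / mu = 1000 * 1.18537e-04 * 5e-05 / 0.001 = 0.00593 < 1, so Stokes' law applies.

1.18537e-04 m/s


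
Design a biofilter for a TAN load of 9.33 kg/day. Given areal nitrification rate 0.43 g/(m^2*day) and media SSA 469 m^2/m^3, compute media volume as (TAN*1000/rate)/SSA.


A = 9.33*1000 / 0.43 = 21697.674 m^2
V = 21697.674 / 469 = 46.2637

46.2637 m^3


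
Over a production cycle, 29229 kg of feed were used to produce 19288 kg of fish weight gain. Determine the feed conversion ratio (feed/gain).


FCR = feed consumed / weight gained
FCR = 29229 kg / 19288 kg = 1.5154

1.5154


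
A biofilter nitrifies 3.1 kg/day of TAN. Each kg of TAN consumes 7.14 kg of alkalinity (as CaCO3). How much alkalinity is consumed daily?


Alkalinity factor: 7.14 kg CaCO3 consumed per kg TAN nitrified
alk = 3.1 kg TAN * 7.14 = 22.134 kg CaCO3/day

22.134 kg CaCO3/day


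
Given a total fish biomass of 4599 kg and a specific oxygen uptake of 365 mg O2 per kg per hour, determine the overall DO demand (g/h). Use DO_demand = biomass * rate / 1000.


Total O2 consumption (mg/h) = 4599 kg * 365 mg/(kg*h) = 1678635 mg/h
Convert to g/h: 1678635 / 1000 = 1678.635 g/h

1678.635 g/h


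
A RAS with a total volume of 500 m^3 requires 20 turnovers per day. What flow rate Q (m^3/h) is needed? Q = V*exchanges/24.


Daily recirculation volume = 500 m^3 * 20 = 10000 m^3/day
Flow rate Q = daily volume / 24 h = 10000 / 24 = 416.667 m^3/h

416.667 m^3/h


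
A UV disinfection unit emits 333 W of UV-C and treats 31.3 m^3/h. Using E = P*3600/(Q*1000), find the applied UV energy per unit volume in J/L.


Energy delivered per hour = 333 W * 3600 s = 1198800 J/h
Volume treated per hour = 31.3 m^3/h * 1000 = 31300 L/h
dose = 1198800 / 31300 = 38.3003 J/L

38.3003 J/L


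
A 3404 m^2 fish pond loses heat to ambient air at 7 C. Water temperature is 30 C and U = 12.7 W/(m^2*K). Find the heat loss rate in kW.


Temperature difference dT = 30 - 7 = 23 K
Heat loss (W) = U * A * dT = 12.7 * 3404 * 23 = 994308.4 W
Convert to kW: 994308.4 / 1000 = 994.3084 kW

994.3084 kW


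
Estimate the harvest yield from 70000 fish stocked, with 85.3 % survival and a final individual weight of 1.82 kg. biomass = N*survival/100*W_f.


Survivors = 70000 * 85.3/100 = 59710 fish
Harvest biomass = survivors * W_f = 59710 * 1.82 = 108672.2 kg

108672.2 kg


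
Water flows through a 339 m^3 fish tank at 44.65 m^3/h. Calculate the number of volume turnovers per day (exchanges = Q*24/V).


Daily flow volume = 44.65 m^3/h * 24 h = 1071.6 m^3/day
Exchanges = daily flow / tank volume = 1071.6 / 339 = 3.16106 exchanges/day

3.16106 exchanges/day


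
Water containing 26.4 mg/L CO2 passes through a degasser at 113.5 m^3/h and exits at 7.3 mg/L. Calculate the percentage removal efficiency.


CO2_out / CO2_in = 7.3 / 26.4 = 0.27651515
Fraction remaining = 0.27651515
efficiency = (1 - 0.27651515) * 100 = 72.3485 %

72.3485 %


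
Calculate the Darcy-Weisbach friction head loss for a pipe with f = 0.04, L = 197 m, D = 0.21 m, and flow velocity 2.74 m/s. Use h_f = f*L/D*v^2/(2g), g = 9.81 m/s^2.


v^2 = 2.74^2 = 7.5076 m^2/s^2
L/D = 197/0.21 = 938.09524
h_f = f*(L/D)*v^2/(2g) = 0.04 * 938.09524 * 7.5076 / 19.62 = 14.3585 m

14.3585 m


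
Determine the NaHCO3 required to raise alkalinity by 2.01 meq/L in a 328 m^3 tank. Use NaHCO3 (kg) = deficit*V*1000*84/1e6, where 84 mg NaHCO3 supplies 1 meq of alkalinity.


Tank volume in L = 328 m^3 * 1000 = 328000 L
Total meq required = 2.01 meq/L * 328000 L = 659280 meq
NaHCO3 mass = 659280 meq * 84 mg/meq / 1e6 = 55.3795 kg

55.3795 kg


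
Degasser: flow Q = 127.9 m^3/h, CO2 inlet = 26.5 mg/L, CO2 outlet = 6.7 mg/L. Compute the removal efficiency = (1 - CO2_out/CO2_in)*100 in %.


CO2_out / CO2_in = 6.7 / 26.5 = 0.25283019
Fraction remaining = 0.25283019
efficiency = (1 - 0.25283019) * 100 = 74.717 %

74.717 %


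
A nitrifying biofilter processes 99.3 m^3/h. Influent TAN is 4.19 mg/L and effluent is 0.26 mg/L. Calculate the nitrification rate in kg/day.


Concentration drop: TAN_in - TAN_out = 4.19 - 0.26 = 3.93 mg/L
Hourly TAN removed = Q * dTAN = 99.3 m^3/h * 3.93 mg/L = 390.249 g/h  (m^3/h * mg/L = g/h)
Daily TAN removed = 390.249 * 24 = 9365.976 g/day
Convert to kg/day: 9365.976 / 1000 = 9.365976 kg/day

9.365976 kg/day


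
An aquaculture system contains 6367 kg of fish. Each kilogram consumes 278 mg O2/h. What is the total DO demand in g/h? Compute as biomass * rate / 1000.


Total O2 consumption (mg/h) = 6367 kg * 278 mg/(kg*h) = 1770026 mg/h
Convert to g/h: 1770026 / 1000 = 1770.026 g/h

1770.026 g/h


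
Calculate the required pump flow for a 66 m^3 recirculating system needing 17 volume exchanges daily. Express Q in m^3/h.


Daily recirculation volume = 66 m^3 * 17 = 1122 m^3/day
Flow rate Q = daily volume / 24 h = 1122 / 24 = 46.75 m^3/h

46.75 m^3/h


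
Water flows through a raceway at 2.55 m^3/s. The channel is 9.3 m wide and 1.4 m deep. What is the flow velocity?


Cross-sectional area = W * d = 9.3 * 1.4 = 13.02 m^2
Velocity = Q / A = 2.55 / 13.02 = 0.195853 m/s

0.195853 m/s


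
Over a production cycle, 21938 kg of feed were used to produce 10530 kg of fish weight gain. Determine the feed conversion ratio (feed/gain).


FCR = feed consumed / weight gained
FCR = 21938 kg / 10530 kg = 2.08338

2.08338


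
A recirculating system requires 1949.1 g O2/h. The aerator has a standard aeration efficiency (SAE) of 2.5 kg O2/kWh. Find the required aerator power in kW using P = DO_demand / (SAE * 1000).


SAE in g O2/kWh = 2.5 * 1000 = 2500 g/kWh
P = DO_demand / SAE_g = 1949.1 / 2500 = 0.77964 kW

0.77964 kW


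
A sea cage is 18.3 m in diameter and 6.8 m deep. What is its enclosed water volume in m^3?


r = d/2 = 18.3/2 = 9.15 m
Base area = pi*r^2 = pi*9.15^2 = 263.02199 m^2
Volume = 263.02199 * 6.8 = 1788.55 m^3

1788.55 m^3


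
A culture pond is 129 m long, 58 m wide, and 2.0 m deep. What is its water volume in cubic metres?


Base area = L * W = 129 * 58 = 7482 m^2
Volume = area * depth = 7482 * 2.0 = 14964 m^3

14964 m^3


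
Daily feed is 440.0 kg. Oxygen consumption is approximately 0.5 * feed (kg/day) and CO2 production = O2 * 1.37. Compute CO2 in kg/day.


O2 = 440.0 * 0.5 = 220
CO2 = 220 * 1.37 = 301.4

301.4 kg/day


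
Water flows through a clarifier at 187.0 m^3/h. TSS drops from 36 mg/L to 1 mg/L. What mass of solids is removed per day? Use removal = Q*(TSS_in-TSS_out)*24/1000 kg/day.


Concentration drop: TSS_in - TSS_out = 36 - 1 = 35 mg/L
Hourly solids removed = Q * dTSS = 187.0 m^3/h * 35 mg/L = 6545 g/h  (m^3/h * mg/L = g/h)
Daily solids removed = 6545 * 24 = 157080 g/day
Convert g to kg: 157080 / 1000 = 157.08 kg/day

157.08 kg/day


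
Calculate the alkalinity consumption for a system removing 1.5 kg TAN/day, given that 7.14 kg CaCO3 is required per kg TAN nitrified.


Alkalinity factor: 7.14 kg CaCO3 consumed per kg TAN nitrified
alk = 1.5 kg TAN * 7.14 = 10.71 kg CaCO3/day

10.71 kg CaCO3/day


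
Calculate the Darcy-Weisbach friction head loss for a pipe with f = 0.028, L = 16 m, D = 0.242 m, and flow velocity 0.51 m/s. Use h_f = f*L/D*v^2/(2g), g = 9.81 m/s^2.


v^2 = 0.51^2 = 0.2601 m^2/s^2
L/D = 16/0.242 = 66.115702
h_f = f*(L/D)*v^2/(2g) = 0.028 * 66.115702 * 0.2601 / 19.62 = 0.0245417 m

0.0245417 m


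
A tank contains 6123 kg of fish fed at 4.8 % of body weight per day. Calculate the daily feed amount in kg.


Feeding rate fraction = 4.8% / 100 = 0.048
Daily feed = 6123 kg * 0.048 = 293.904 kg/day

293.904 kg/day


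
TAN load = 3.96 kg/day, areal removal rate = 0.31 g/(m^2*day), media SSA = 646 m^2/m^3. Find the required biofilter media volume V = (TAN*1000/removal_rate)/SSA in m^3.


A = 3.96*1000 / 0.31 = 12774.194 m^2
V = 12774.194 / 646 = 19.7743

19.7743 m^3


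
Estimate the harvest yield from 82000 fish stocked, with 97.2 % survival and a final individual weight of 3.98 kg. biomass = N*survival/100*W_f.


Survivors = 82000 * 97.2/100 = 79704 fish
Harvest biomass = survivors * W_f = 79704 * 3.98 = 317221.92 kg

317221.92 kg


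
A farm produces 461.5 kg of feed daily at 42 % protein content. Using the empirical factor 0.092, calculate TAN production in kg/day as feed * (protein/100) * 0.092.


Protein in feed = 461.5 * 42/100 = 193.83 kg/day
TAN = protein * 0.092 = 193.83 * 0.092 = 17.83236 kg/day

17.83236 kg/day


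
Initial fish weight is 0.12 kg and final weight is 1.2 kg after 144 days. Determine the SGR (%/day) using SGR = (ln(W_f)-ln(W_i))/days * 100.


ln(W_f) = ln(1.2) = 0.18232156
ln(W_i) = ln(0.12) = -2.1202635
ln(W_f) - ln(W_i) = 0.18232156 - -2.1202635 = 2.3025851
SGR = 2.3025851 / 144 * 100 = 1.59902 %/day

1.59902 %/day


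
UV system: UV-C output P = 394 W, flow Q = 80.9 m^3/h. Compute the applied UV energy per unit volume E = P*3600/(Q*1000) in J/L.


Energy delivered per hour = 394 W * 3600 s = 1418400 J/h
Volume treated per hour = 80.9 m^3/h * 1000 = 80900 L/h
dose = 1418400 / 80900 = 17.5328 J/L

17.5328 J/L


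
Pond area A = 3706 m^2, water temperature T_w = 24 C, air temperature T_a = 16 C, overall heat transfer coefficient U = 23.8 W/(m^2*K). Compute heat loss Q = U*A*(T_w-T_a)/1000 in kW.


Temperature difference dT = 24 - 16 = 8 K
Heat loss (W) = U * A * dT = 23.8 * 3706 * 8 = 705622.4 W
Convert to kW: 705622.4 / 1000 = 705.6224 kW

705.6224 kW


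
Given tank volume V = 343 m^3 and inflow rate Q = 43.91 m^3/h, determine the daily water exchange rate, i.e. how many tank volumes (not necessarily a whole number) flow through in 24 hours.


Daily flow volume = 43.91 m^3/h * 24 h = 1053.84 m^3/day
Exchanges = daily flow / tank volume = 1053.84 / 343 = 3.07242 exchanges/day

3.07242 exchanges/day


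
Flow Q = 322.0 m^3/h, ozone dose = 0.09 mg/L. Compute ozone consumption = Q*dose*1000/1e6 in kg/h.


O3 demand (mg/h) = Q * dose * 1000 = 322.0 * 0.09 * 1000 = 28980 mg/h
Convert mg to kg: 28980 / 1e6 = 0.02898 kg/h

0.02898 kg/h


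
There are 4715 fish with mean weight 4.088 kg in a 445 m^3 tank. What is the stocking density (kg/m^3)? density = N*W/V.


Total biomass = 4715 fish * 4.088 kg = 19274.92 kg
Density = total biomass / volume = 19274.92 / 445 = 43.3144 kg/m^3

43.3144 kg/m^3


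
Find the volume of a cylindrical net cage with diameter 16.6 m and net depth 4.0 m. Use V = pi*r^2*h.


r = d/2 = 16.6/2 = 8.3 m
Base area = pi*r^2 = pi*8.3^2 = 216.42432 m^2
Volume = 216.42432 * 4.0 = 865.697 m^3

865.697 m^3


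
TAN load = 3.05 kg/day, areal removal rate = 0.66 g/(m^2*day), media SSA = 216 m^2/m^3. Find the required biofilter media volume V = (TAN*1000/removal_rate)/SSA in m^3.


A = 3.05*1000 / 0.66 = 4621.2121 m^2
V = 4621.2121 / 216 = 21.3945

21.3945 m^3


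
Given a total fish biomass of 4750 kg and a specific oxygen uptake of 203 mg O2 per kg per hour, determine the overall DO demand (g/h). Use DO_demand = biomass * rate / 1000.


Total O2 consumption (mg/h) = 4750 kg * 203 mg/(kg*h) = 964250 mg/h
Convert to g/h: 964250 / 1000 = 964.25 g/h

964.25 g/h


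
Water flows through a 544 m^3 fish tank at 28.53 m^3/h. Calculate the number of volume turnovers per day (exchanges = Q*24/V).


Daily flow volume = 28.53 m^3/h * 24 h = 684.72 m^3/day
Exchanges = daily flow / tank volume = 684.72 / 544 = 1.25868 exchanges/day

1.25868 exchanges/day


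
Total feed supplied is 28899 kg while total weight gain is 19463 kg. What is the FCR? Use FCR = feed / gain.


FCR = feed consumed / weight gained
FCR = 28899 kg / 19463 kg = 1.48482

1.48482


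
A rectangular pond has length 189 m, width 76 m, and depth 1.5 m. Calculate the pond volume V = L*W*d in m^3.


Base area = L * W = 189 * 76 = 14364 m^2
Volume = area * depth = 14364 * 1.5 = 21546 m^3

21546 m^3


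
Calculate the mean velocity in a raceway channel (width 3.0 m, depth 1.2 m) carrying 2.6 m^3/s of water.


Cross-sectional area = W * d = 3.0 * 1.2 = 3.6 m^2
Velocity = Q / A = 2.6 / 3.6 = 0.722222 m/s

0.722222 m/s


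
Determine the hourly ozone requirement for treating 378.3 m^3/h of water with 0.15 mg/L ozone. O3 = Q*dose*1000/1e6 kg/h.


O3 demand (mg/h) = Q * dose * 1000 = 378.3 * 0.15 * 1000 = 56745 mg/h
Convert mg to kg: 56745 / 1e6 = 0.056745 kg/h

0.056745 kg/h


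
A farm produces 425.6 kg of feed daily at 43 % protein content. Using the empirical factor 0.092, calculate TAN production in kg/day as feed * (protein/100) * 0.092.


Protein in feed = 425.6 * 43/100 = 183.008 kg/day
TAN = protein * 0.092 = 183.008 * 0.092 = 16.836736 kg/day

16.836736 kg/day


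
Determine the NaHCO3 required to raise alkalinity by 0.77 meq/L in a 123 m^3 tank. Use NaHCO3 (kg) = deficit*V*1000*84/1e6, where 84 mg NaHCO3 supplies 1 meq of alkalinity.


Tank volume in L = 123 m^3 * 1000 = 123000 L
Total meq required = 0.77 meq/L * 123000 L = 94710 meq
NaHCO3 mass = 94710 meq * 84 mg/meq / 1e6 = 7.95564 kg

7.95564 kg


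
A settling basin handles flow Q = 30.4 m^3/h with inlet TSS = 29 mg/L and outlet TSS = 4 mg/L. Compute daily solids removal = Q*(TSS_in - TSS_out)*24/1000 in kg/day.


Concentration drop: TSS_in - TSS_out = 29 - 4 = 25 mg/L
Hourly solids removed = Q * dTSS = 30.4 m^3/h * 25 mg/L = 760 g/h  (m^3/h * mg/L = g/h)
Daily solids removed = 760 * 24 = 18240 g/day
Convert g to kg: 18240 / 1000 = 18.24 kg/day

18.24 kg/day


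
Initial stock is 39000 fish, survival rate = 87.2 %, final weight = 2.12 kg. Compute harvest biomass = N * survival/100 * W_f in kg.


Survivors = 39000 * 87.2/100 = 34008 fish
Harvest biomass = survivors * W_f = 34008 * 2.12 = 72096.96 kg

72096.96 kg


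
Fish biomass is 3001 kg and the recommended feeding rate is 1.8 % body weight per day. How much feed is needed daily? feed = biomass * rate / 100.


Feeding rate fraction = 1.8% / 100 = 0.018
Daily feed = 3001 kg * 0.018 = 54.018 kg/day

54.018 kg/day


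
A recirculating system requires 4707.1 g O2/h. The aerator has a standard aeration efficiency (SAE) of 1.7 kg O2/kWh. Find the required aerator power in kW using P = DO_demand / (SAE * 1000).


SAE in g O2/kWh = 1.7 * 1000 = 1700 g/kWh
P = DO_demand / SAE_g = 4707.1 / 1700 = 2.76888 kW

2.76888 kW


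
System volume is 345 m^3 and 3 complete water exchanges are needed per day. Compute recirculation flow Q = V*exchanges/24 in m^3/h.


Daily recirculation volume = 345 m^3 * 3 = 1035 m^3/day
Flow rate Q = daily volume / 24 h = 1035 / 24 = 43.125 m^3/h

43.125 m^3/h


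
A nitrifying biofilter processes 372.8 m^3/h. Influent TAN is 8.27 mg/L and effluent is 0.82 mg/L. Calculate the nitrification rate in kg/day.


Concentration drop: TAN_in - TAN_out = 8.27 - 0.82 = 7.45 mg/L
Hourly TAN removed = Q * dTAN = 372.8 m^3/h * 7.45 mg/L = 2777.36 g/h  (m^3/h * mg/L = g/h)
Daily TAN removed = 2777.36 * 24 = 66656.64 g/day
Convert to kg/day: 66656.64 / 1000 = 66.65664 kg/day

66.65664 kg/day


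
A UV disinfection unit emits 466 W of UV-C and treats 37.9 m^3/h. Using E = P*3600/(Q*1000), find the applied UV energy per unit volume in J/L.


Energy delivered per hour = 466 W * 3600 s = 1677600 J/h
Volume treated per hour = 37.9 m^3/h * 1000 = 37900 L/h
dose = 1677600 / 37900 = 44.2639 J/L

44.2639 J/L


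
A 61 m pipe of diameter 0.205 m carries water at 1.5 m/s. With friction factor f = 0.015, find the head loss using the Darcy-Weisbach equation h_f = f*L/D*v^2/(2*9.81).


v^2 = 1.5^2 = 2.25 m^2/s^2
L/D = 61/0.205 = 297.56098
h_f = f*(L/D)*v^2/(2g) = 0.015 * 297.56098 * 2.25 / 19.62 = 0.511859 m

0.511859 m


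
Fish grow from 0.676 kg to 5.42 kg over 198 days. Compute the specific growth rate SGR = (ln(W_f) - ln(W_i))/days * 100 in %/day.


ln(W_f) = ln(5.42) = 1.6900958
ln(W_i) = ln(0.676) = -0.3915622
ln(W_f) - ln(W_i) = 1.6900958 - -0.3915622 = 2.081658
SGR = 2.081658 / 198 * 100 = 1.05134 %/day

1.05134 %/day


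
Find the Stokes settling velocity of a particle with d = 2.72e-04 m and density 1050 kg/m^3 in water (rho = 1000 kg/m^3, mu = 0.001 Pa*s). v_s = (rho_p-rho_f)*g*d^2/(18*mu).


Density difference: rho_p - rho_f = 1050 - 1000 = 50 kg/m^3
d^2 = (2.72e-04)^2 = 7.3984e-08 m^2
Numerator = (rho_p - rho_f) * g * d^2 = 50 * 9.81 * 7.3984e-08 = 3.6289152e-05
Denominator = 18 * mu = 18 * 0.001 = 0.018
v_s = 3.6289152e-05 / 0.018 = 0.00201606 m/s
Check: Re = rho_f * v_s * d / mu = 1000 * 0.00201606 * 2.72e-04 / 0.001 = 0.548 < 1, so Stokes' law applies.

0.00201606 m/s


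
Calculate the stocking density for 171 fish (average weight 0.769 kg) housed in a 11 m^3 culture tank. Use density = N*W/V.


Total biomass = 171 fish * 0.769 kg = 131.499 kg
Density = total biomass / volume = 131.499 / 11 = 11.9545 kg/m^3

11.9545 kg/m^3


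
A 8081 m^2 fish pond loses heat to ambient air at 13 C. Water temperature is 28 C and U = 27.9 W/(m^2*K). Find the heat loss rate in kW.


Temperature difference dT = 28 - 13 = 15 K
Heat loss (W) = U * A * dT = 27.9 * 8081 * 15 = 3381898.5 W
Convert to kW: 3381898.5 / 1000 = 3381.8985 kW

3381.8985 kW


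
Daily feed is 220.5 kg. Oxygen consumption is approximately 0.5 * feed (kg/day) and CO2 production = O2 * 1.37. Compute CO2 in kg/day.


O2 = 220.5 * 0.5 = 110.25
CO2 = 110.25 * 1.37 = 151.0425

151.0425 kg/day


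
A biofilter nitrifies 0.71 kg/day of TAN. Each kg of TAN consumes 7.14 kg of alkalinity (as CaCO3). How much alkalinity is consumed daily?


Alkalinity factor: 7.14 kg CaCO3 consumed per kg TAN nitrified
alk = 0.71 kg TAN * 7.14 = 5.0694 kg CaCO3/day

5.0694 kg CaCO3/day


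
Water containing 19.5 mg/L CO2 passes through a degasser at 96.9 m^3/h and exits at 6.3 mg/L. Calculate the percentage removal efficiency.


CO2_out / CO2_in = 6.3 / 19.5 = 0.32307692
Fraction remaining = 0.32307692
efficiency = (1 - 0.32307692) * 100 = 67.6923 %

67.6923 %


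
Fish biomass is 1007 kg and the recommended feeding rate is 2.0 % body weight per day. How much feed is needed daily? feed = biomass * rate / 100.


Feeding rate fraction = 2.0% / 100 = 0.02
Daily feed = 1007 kg * 0.02 = 20.14 kg/day

20.14 kg/day


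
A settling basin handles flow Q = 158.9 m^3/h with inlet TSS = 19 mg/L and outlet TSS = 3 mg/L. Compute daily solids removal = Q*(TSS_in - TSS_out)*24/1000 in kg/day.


Concentration drop: TSS_in - TSS_out = 19 - 3 = 16 mg/L
Hourly solids removed = Q * dTSS = 158.9 m^3/h * 16 mg/L = 2542.4 g/h  (m^3/h * mg/L = g/h)
Daily solids removed = 2542.4 * 24 = 61017.6 g/day
Convert g to kg: 61017.6 / 1000 = 61.0176 kg/day

61.0176 kg/day


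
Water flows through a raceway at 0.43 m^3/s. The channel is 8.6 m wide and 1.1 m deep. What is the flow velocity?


Cross-sectional area = W * d = 8.6 * 1.1 = 9.46 m^2
Velocity = Q / A = 0.43 / 9.46 = 0.0454545 m/s

0.0454545 m/s


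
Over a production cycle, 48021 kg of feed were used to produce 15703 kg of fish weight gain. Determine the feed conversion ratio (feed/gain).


FCR = feed consumed / weight gained
FCR = 48021 kg / 15703 kg = 3.05808

3.05808


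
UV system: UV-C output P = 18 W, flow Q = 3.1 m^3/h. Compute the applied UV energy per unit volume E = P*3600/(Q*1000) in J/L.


Energy delivered per hour = 18 W * 3600 s = 64800 J/h
Volume treated per hour = 3.1 m^3/h * 1000 = 3100 L/h
dose = 64800 / 3100 = 20.9032 J/L

20.9032 J/L


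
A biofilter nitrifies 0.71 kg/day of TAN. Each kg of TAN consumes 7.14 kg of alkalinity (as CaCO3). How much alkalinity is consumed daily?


Alkalinity factor: 7.14 kg CaCO3 consumed per kg TAN nitrified
alk = 0.71 kg TAN * 7.14 = 5.0694 kg CaCO3/day

5.0694 kg CaCO3/day


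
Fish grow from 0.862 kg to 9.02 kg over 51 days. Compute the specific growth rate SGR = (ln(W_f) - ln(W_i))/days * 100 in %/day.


ln(W_f) = ln(9.02) = 2.1994443
ln(W_i) = ln(0.862) = -0.14850001
ln(W_f) - ln(W_i) = 2.1994443 - -0.14850001 = 2.3479443
SGR = 2.3479443 / 51 * 100 = 4.60381 %/day

4.60381 %/day


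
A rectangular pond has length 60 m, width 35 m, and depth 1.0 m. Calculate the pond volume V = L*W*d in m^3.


Base area = L * W = 60 * 35 = 2100 m^2
Volume = area * depth = 2100 * 1.0 = 2100 m^3

2100 m^3


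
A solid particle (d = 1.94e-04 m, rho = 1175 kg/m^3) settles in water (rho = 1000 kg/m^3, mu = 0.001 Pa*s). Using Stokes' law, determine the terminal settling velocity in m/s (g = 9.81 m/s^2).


Density difference: rho_p - rho_f = 1175 - 1000 = 175 kg/m^3
d^2 = (1.94e-04)^2 = 3.7636e-08 m^2
Numerator = (rho_p - rho_f) * g * d^2 = 175 * 9.81 * 3.7636e-08 = 6.4611603e-05
Denominator = 18 * mu = 18 * 0.001 = 0.018
v_s = 6.4611603e-05 / 0.018 = 0.00358953 m/s
Check: Re = rho_f * v_s * d / mu = 1000 * 0.00358953 * 1.94e-04 / 0.001 = 0.696 < 1, so Stokes' law applies.

0.00358953 m/s


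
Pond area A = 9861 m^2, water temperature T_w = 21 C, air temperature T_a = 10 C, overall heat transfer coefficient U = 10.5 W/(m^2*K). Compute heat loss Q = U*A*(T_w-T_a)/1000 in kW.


Temperature difference dT = 21 - 10 = 11 K
Heat loss (W) = U * A * dT = 10.5 * 9861 * 11 = 1138945.5 W
Convert to kW: 1138945.5 / 1000 = 1138.9455 kW

1138.9455 kW


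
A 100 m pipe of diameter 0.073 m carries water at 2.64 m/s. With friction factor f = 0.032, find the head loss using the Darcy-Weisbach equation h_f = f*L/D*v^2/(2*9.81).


v^2 = 2.64^2 = 6.9696 m^2/s^2
L/D = 100/0.073 = 1369.863
h_f = f*(L/D)*v^2/(2g) = 0.032 * 1369.863 * 6.9696 / 19.62 = 15.5717 m

15.5717 m


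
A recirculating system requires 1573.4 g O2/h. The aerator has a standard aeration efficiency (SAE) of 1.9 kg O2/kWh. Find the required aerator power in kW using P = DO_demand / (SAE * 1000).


SAE in g O2/kWh = 1.9 * 1000 = 1900 g/kWh
P = DO_demand / SAE_g = 1573.4 / 1900 = 0.828105 kW

0.828105 kW


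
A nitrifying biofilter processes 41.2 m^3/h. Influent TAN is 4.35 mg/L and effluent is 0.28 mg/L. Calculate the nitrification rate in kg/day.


Concentration drop: TAN_in - TAN_out = 4.35 - 0.28 = 4.07 mg/L
Hourly TAN removed = Q * dTAN = 41.2 m^3/h * 4.07 mg/L = 167.684 g/h  (m^3/h * mg/L = g/h)
Daily TAN removed = 167.684 * 24 = 4024.416 g/day
Convert to kg/day: 4024.416 / 1000 = 4.024416 kg/day

4.024416 kg/day


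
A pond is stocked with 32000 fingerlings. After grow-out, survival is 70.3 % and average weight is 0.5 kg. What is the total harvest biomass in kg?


Survivors = 32000 * 70.3/100 = 22496 fish
Harvest biomass = survivors * W_f = 22496 * 0.5 = 11248 kg

11248 kg


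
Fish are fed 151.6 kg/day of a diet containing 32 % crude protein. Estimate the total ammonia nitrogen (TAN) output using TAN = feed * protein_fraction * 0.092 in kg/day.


Protein in feed = 151.6 * 32/100 = 48.512 kg/day
TAN = protein * 0.092 = 48.512 * 0.092 = 4.463104 kg/day

4.463104 kg/day


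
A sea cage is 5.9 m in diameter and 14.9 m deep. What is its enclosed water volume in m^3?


r = d/2 = 5.9/2 = 2.95 m
Base area = pi*r^2 = pi*2.95^2 = 27.33971 m^2
Volume = 27.33971 * 14.9 = 407.362 m^3

407.362 m^3


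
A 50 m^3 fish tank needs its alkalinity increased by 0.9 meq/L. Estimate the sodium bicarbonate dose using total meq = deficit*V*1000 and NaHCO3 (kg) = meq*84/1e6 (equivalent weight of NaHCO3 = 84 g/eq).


Tank volume in L = 50 m^3 * 1000 = 50000 L
Total meq required = 0.9 meq/L * 50000 L = 45000 meq
NaHCO3 mass = 45000 meq * 84 mg/meq / 1e6 = 3.78 kg

3.78 kg


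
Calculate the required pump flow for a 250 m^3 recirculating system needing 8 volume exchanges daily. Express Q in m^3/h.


Daily recirculation volume = 250 m^3 * 8 = 2000 m^3/day
Flow rate Q = daily volume / 24 h = 2000 / 24 = 83.3333 m^3/h

83.3333 m^3/h


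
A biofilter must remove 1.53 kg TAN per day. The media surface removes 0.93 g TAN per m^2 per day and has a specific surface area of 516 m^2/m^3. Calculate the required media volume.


A = 1.53*1000 / 0.93 = 1645.1613 m^2
V = 1645.1613 / 516 = 3.1883

3.1883 m^3


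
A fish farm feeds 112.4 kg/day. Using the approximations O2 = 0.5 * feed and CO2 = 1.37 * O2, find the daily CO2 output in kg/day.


O2 = 112.4 * 0.5 = 56.2
CO2 = 56.2 * 1.37 = 76.994

76.994 kg/day


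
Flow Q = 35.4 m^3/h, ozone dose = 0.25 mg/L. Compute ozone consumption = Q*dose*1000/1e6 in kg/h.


O3 demand (mg/h) = Q * dose * 1000 = 35.4 * 0.25 * 1000 = 8850 mg/h
Convert mg to kg: 8850 / 1e6 = 0.00885 kg/h

0.00885 kg/h


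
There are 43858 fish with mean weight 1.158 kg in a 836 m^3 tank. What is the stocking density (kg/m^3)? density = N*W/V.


Total biomass = 43858 fish * 1.158 kg = 50787.564 kg
Density = total biomass / volume = 50787.564 / 836 = 60.7507 kg/m^3

60.7507 kg/m^3


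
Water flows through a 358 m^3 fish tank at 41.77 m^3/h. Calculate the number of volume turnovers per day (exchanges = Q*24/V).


Daily flow volume = 41.77 m^3/h * 24 h = 1002.48 m^3/day
Exchanges = daily flow / tank volume = 1002.48 / 358 = 2.80022 exchanges/day

2.80022 exchanges/day


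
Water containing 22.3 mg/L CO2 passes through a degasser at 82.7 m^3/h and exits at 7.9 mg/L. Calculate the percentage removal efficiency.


CO2_out / CO2_in = 7.9 / 22.3 = 0.35426009
Fraction remaining = 0.35426009
efficiency = (1 - 0.35426009) * 100 = 64.574 %

64.574 %


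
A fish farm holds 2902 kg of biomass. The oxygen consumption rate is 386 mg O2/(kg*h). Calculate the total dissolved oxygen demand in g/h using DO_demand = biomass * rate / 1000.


Total O2 consumption (mg/h) = 2902 kg * 386 mg/(kg*h) = 1120172 mg/h
Convert to g/h: 1120172 / 1000 = 1120.172 g/h

1120.172 g/h


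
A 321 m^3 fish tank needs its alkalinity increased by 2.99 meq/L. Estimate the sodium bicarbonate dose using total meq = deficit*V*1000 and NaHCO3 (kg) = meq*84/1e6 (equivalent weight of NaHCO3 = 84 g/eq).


Tank volume in L = 321 m^3 * 1000 = 321000 L
Total meq required = 2.99 meq/L * 321000 L = 959790 meq
NaHCO3 mass = 959790 meq * 84 mg/meq / 1e6 = 80.6224 kg

80.6224 kg


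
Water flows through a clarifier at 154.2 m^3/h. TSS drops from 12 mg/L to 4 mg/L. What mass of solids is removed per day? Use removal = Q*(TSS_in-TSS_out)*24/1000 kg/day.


Concentration drop: TSS_in - TSS_out = 12 - 4 = 8 mg/L
Hourly solids removed = Q * dTSS = 154.2 m^3/h * 8 mg/L = 1233.6 g/h  (m^3/h * mg/L = g/h)
Daily solids removed = 1233.6 * 24 = 29606.4 g/day
Convert g to kg: 29606.4 / 1000 = 29.6064 kg/day

29.6064 kg/day


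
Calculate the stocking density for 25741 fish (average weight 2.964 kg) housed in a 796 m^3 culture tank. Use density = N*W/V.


Total biomass = 25741 fish * 2.964 kg = 76296.324 kg
Density = total biomass / volume = 76296.324 / 796 = 95.8497 kg/m^3

95.8497 kg/m^3


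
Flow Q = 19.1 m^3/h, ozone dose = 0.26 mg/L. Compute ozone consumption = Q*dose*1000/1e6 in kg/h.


O3 demand (mg/h) = Q * dose * 1000 = 19.1 * 0.26 * 1000 = 4966 mg/h
Convert mg to kg: 4966 / 1e6 = 0.004966 kg/h

0.004966 kg/h


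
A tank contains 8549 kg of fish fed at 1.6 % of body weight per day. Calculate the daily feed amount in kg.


Feeding rate fraction = 1.6% / 100 = 0.016
Daily feed = 8549 kg * 0.016 = 136.784 kg/day

136.784 kg/day


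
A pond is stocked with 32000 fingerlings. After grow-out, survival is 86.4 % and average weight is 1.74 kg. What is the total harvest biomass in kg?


Survivors = 32000 * 86.4/100 = 27648 fish
Harvest biomass = survivors * W_f = 27648 * 1.74 = 48107.52 kg

48107.52 kg


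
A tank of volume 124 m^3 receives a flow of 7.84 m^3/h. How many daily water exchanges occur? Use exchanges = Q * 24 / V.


Daily flow volume = 7.84 m^3/h * 24 h = 188.16 m^3/day
Exchanges = daily flow / tank volume = 188.16 / 124 = 1.51742 exchanges/day

1.51742 exchanges/day


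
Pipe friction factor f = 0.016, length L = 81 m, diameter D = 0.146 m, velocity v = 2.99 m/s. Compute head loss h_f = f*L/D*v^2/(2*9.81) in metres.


v^2 = 2.99^2 = 8.9401 m^2/s^2
L/D = 81/0.146 = 554.79452
h_f = f*(L/D)*v^2/(2g) = 0.016 * 554.79452 * 8.9401 / 19.62 = 4.04479 m

4.04479 m


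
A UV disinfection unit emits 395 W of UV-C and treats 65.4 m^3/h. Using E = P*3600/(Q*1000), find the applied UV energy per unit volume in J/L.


Energy delivered per hour = 395 W * 3600 s = 1422000 J/h
Volume treated per hour = 65.4 m^3/h * 1000 = 65400 L/h
dose = 1422000 / 65400 = 21.7431 J/L

21.7431 J/L


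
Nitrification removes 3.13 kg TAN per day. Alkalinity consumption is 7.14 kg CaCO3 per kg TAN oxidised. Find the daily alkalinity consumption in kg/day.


Alkalinity factor: 7.14 kg CaCO3 consumed per kg TAN nitrified
alk = 3.13 kg TAN * 7.14 = 22.3482 kg CaCO3/day

22.3482 kg CaCO3/day


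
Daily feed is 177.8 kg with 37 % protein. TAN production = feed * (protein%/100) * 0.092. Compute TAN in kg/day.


Protein in feed = 177.8 * 37/100 = 65.786 kg/day
TAN = protein * 0.092 = 65.786 * 0.092 = 6.052312 kg/day

6.052312 kg/day


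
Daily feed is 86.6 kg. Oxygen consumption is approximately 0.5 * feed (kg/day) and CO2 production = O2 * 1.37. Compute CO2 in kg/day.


O2 = 86.6 * 0.5 = 43.3
CO2 = 43.3 * 1.37 = 59.321

59.321 kg/day


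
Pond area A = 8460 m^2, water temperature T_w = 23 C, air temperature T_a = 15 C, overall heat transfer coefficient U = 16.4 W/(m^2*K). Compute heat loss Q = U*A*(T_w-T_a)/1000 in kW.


Temperature difference dT = 23 - 15 = 8 K
Heat loss (W) = U * A * dT = 16.4 * 8460 * 8 = 1109952 W
Convert to kW: 1109952 / 1000 = 1109.952 kW

1109.952 kW


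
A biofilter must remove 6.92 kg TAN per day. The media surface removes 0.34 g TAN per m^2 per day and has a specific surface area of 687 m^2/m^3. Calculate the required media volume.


A = 6.92*1000 / 0.34 = 20352.941 m^2
V = 20352.941 / 687 = 29.6258

29.6258 m^3


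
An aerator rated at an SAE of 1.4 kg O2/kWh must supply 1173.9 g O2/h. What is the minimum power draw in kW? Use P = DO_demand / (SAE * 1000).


SAE in g O2/kWh = 1.4 * 1000 = 1400 g/kWh
P = DO_demand / SAE_g = 1173.9 / 1400 = 0.8385 kW

0.8385 kW


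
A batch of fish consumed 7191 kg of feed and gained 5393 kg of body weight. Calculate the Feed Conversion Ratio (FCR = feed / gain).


FCR = feed consumed / weight gained
FCR = 7191 kg / 5393 kg = 1.3334

1.3334


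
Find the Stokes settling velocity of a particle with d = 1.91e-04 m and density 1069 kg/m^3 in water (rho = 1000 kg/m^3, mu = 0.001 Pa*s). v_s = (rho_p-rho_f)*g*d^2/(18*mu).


Density difference: rho_p - rho_f = 1069 - 1000 = 69 kg/m^3
d^2 = (1.91e-04)^2 = 3.6481e-08 m^2
Numerator = (rho_p - rho_f) * g * d^2 = 69 * 9.81 * 3.6481e-08 = 2.4693624e-05
Denominator = 18 * mu = 18 * 0.001 = 0.018
v_s = 2.4693624e-05 / 0.018 = 0.00137187 m/s
Check: Re = rho_f * v_s * d / mu = 1000 * 0.00137187 * 1.91e-04 / 0.001 = 0.262 < 1, so Stokes' law applies.

0.00137187 m/s


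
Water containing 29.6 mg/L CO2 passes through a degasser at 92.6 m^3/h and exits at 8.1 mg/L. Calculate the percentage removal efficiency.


CO2_out / CO2_in = 8.1 / 29.6 = 0.27364865
Fraction remaining = 0.27364865
efficiency = (1 - 0.27364865) * 100 = 72.6351 %

72.6351 %


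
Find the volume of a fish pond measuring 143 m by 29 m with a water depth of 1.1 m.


Base area = L * W = 143 * 29 = 4147 m^2
Volume = area * depth = 4147 * 1.1 = 4561.7 m^3

4561.7 m^3


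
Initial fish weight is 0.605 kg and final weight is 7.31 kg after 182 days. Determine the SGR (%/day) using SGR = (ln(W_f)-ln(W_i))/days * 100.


ln(W_f) = ln(7.31) = 1.9892433
ln(W_i) = ln(0.605) = -0.50252682
ln(W_f) - ln(W_i) = 1.9892433 - -0.50252682 = 2.4917701
SGR = 2.4917701 / 182 * 100 = 1.3691 %/day

1.3691 %/day


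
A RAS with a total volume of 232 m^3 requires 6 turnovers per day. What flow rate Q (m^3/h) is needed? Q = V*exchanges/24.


Daily recirculation volume = 232 m^3 * 6 = 1392 m^3/day
Flow rate Q = daily volume / 24 h = 1392 / 24 = 58 m^3/h

58 m^3/h


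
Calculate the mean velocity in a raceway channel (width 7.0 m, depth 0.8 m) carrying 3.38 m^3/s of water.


Cross-sectional area = W * d = 7.0 * 0.8 = 5.6 m^2
Velocity = Q / A = 3.38 / 5.6 = 0.603571 m/s

0.603571 m/s


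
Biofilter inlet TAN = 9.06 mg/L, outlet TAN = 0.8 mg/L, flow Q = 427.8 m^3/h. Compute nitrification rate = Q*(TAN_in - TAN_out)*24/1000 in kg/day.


Concentration drop: TAN_in - TAN_out = 9.06 - 0.8 = 8.26 mg/L
Hourly TAN removed = Q * dTAN = 427.8 m^3/h * 8.26 mg/L = 3533.628 g/h  (m^3/h * mg/L = g/h)
Daily TAN removed = 3533.628 * 24 = 84807.072 g/day
Convert to kg/day: 84807.072 / 1000 = 84.807072 kg/day

84.807072 kg/day


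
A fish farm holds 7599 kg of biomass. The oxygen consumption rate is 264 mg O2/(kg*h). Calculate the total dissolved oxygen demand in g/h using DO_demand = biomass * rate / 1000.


Total O2 consumption (mg/h) = 7599 kg * 264 mg/(kg*h) = 2006136 mg/h
Convert to g/h: 2006136 / 1000 = 2006.136 g/h

2006.136 g/h


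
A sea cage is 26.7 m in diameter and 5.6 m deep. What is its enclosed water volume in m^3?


r = d/2 = 26.7/2 = 13.35 m
Base area = pi*r^2 = pi*13.35^2 = 559.9025 m^2
Volume = 559.9025 * 5.6 = 3135.45 m^3

3135.45 m^3


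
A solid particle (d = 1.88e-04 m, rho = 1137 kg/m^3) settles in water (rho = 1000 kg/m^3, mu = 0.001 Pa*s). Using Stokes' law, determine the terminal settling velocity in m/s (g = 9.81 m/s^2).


Density difference: rho_p - rho_f = 1137 - 1000 = 137 kg/m^3
d^2 = (1.88e-04)^2 = 3.5344e-08 m^2
Numerator = (rho_p - rho_f) * g * d^2 = 137 * 9.81 * 3.5344e-08 = 4.7501276e-05
Denominator = 18 * mu = 18 * 0.001 = 0.018
v_s = 4.7501276e-05 / 0.018 = 0.00263896 m/s
Check: Re = rho_f * v_s * d / mu = 1000 * 0.00263896 * 1.88e-04 / 0.001 = 0.496 < 1, so Stokes' law applies.

0.00263896 m/s


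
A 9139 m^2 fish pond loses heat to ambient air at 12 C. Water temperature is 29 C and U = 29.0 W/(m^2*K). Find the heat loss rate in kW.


Temperature difference dT = 29 - 12 = 17 K
Heat loss (W) = U * A * dT = 29.0 * 9139 * 17 = 4505527 W
Convert to kW: 4505527 / 1000 = 4505.527 kW

4505.527 kW


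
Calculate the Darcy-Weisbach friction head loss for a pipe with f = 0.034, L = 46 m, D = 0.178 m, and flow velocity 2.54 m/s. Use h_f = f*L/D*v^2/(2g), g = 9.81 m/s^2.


v^2 = 2.54^2 = 6.4516 m^2/s^2
L/D = 46/0.178 = 258.42697
h_f = f*(L/D)*v^2/(2g) = 0.034 * 258.42697 * 6.4516 / 19.62 = 2.88925 m

2.88925 m


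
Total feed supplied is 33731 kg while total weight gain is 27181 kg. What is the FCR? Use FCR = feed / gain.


FCR = feed consumed / weight gained
FCR = 33731 kg / 27181 kg = 1.24098

1.24098


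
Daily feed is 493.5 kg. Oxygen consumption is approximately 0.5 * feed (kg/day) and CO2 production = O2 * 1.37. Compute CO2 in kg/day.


O2 = 493.5 * 0.5 = 246.75
CO2 = 246.75 * 1.37 = 338.0475

338.0475 kg/day


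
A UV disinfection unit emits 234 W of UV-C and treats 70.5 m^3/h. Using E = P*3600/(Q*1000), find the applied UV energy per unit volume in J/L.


Energy delivered per hour = 234 W * 3600 s = 842400 J/h
Volume treated per hour = 70.5 m^3/h * 1000 = 70500 L/h
dose = 842400 / 70500 = 11.9489 J/L

11.9489 J/L


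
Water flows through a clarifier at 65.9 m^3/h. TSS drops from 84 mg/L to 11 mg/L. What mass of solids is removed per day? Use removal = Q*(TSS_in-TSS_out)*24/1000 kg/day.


Concentration drop: TSS_in - TSS_out = 84 - 11 = 73 mg/L
Hourly solids removed = Q * dTSS = 65.9 m^3/h * 73 mg/L = 4810.7 g/h  (m^3/h * mg/L = g/h)
Daily solids removed = 4810.7 * 24 = 115456.8 g/day
Convert g to kg: 115456.8 / 1000 = 115.4568 kg/day

115.4568 kg/day


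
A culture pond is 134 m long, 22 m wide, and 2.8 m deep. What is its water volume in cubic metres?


Base area = L * W = 134 * 22 = 2948 m^2
Volume = area * depth = 2948 * 2.8 = 8254.4 m^3

8254.4 m^3


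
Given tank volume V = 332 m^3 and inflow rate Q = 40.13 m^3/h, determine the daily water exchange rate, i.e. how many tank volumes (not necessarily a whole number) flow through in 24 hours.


Daily flow volume = 40.13 m^3/h * 24 h = 963.12 m^3/day
Exchanges = daily flow / tank volume = 963.12 / 332 = 2.90096 exchanges/day

2.90096 exchanges/day


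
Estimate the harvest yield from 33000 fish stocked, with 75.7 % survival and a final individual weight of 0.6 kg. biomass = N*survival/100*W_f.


Survivors = 33000 * 75.7/100 = 24981 fish
Harvest biomass = survivors * W_f = 24981 * 0.6 = 14988.6 kg

14988.6 kg


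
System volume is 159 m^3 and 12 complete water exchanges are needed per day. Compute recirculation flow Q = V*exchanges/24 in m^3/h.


Daily recirculation volume = 159 m^3 * 12 = 1908 m^3/day
Flow rate Q = daily volume / 24 h = 1908 / 24 = 79.5 m^3/h

79.5 m^3/h


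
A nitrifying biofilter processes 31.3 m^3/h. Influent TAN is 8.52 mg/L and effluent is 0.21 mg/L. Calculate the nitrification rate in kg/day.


Concentration drop: TAN_in - TAN_out = 8.52 - 0.21 = 8.31 mg/L
Hourly TAN removed = Q * dTAN = 31.3 m^3/h * 8.31 mg/L = 260.103 g/h  (m^3/h * mg/L = g/h)
Daily TAN removed = 260.103 * 24 = 6242.472 g/day
Convert to kg/day: 6242.472 / 1000 = 6.242472 kg/day

6.242472 kg/day


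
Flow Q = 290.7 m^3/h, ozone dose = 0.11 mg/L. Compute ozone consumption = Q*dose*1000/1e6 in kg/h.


O3 demand (mg/h) = Q * dose * 1000 = 290.7 * 0.11 * 1000 = 31977 mg/h
Convert mg to kg: 31977 / 1e6 = 0.031977 kg/h

0.031977 kg/h


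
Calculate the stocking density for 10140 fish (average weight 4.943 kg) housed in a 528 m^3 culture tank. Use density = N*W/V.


Total biomass = 10140 fish * 4.943 kg = 50122.02 kg
Density = total biomass / volume = 50122.02 / 528 = 94.9281 kg/m^3

94.9281 kg/m^3


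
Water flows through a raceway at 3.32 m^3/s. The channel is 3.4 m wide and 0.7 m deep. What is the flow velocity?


Cross-sectional area = W * d = 3.4 * 0.7 = 2.38 m^2
Velocity = Q / A = 3.32 / 2.38 = 1.39496 m/s

1.39496 m/s


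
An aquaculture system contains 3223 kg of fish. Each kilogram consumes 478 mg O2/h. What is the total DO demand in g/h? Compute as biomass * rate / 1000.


Total O2 consumption (mg/h) = 3223 kg * 478 mg/(kg*h) = 1540594 mg/h
Convert to g/h: 1540594 / 1000 = 1540.594 g/h

1540.594 g/h


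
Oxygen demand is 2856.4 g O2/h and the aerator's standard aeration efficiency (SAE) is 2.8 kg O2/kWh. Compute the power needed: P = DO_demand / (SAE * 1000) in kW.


SAE in g O2/kWh = 2.8 * 1000 = 2800 g/kWh
P = DO_demand / SAE_g = 2856.4 / 2800 = 1.02014 kW

1.02014 kW


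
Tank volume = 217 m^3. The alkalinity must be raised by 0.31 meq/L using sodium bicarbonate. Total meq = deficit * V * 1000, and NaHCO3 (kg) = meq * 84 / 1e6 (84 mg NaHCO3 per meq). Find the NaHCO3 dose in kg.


Tank volume in L = 217 m^3 * 1000 = 217000 L
Total meq required = 0.31 meq/L * 217000 L = 67270 meq
NaHCO3 mass = 67270 meq * 84 mg/meq / 1e6 = 5.65068 kg

5.65068 kg


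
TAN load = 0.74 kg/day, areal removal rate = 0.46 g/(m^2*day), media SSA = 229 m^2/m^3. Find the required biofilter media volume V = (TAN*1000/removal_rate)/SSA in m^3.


A = 0.74*1000 / 0.46 = 1608.6957 m^2
V = 1608.6957 / 229 = 7.02487

7.02487 m^3
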